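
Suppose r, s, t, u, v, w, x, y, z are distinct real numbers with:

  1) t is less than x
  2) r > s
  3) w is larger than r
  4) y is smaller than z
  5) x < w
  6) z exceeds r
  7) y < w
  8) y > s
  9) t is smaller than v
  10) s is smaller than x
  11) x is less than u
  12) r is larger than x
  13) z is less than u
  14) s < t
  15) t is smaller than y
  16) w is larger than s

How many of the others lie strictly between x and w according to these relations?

1

Chaining upward from x reaches: r, z, u.
Chaining downward from w reaches: s, t, y, r.
Strictly between x and w are those in both lists: r — 1 element.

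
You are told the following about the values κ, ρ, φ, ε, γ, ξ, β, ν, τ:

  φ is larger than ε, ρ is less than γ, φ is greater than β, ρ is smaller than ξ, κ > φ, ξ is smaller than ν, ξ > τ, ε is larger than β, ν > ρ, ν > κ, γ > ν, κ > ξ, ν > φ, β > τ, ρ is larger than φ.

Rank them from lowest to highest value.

τ < β < ε < φ < ρ < ξ < κ < ν < γ

Each adjacent pair is fixed by a given relation: τ < β; β < ε; ε < φ; φ < ρ; ρ < ξ; ξ < κ; κ < ν; ν < γ. Chaining them end to end gives the full order.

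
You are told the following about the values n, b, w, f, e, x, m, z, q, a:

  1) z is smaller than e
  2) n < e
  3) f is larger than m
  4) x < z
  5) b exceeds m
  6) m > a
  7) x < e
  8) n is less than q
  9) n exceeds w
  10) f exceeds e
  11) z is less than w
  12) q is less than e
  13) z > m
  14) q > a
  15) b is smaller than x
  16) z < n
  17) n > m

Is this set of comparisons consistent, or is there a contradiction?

Every relation is compatible with a < m < b < x < z < w < n < q < e < f; the set is consistent.

consistent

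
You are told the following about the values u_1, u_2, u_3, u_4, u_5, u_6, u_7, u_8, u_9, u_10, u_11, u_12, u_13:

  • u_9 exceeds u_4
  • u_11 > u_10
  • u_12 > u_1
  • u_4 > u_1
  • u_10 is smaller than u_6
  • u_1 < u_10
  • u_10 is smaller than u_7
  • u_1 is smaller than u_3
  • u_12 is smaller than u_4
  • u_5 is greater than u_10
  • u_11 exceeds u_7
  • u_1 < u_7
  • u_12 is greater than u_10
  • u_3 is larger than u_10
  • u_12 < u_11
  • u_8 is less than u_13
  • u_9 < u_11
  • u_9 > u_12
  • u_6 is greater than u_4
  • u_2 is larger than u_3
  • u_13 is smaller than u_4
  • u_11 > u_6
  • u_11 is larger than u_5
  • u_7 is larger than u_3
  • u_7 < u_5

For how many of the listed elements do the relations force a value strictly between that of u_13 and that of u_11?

Chaining upward from u_13 reaches: u_4, u_6, u_9.
Chaining downward from u_11 reaches: u_1, u_10, u_3, u_8, u_12, u_7, u_4, u_5, u_6, u_9.
Strictly between u_13 and u_11 are those in both lists: u_4, u_6, u_9 — 3 elements.

3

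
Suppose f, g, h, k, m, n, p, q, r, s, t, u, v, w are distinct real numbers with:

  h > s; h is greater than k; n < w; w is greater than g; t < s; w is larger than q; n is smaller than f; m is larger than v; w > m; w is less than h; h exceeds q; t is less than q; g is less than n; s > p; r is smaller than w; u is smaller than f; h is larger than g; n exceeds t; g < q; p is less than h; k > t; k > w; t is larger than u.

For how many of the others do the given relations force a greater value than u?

From u the given relations immediately reach t, f.
From those, q, n, s, k — 6 in total.
From those, w, h — 8 in total.
No other element is forced above u by the given relations, so the count is 8.

8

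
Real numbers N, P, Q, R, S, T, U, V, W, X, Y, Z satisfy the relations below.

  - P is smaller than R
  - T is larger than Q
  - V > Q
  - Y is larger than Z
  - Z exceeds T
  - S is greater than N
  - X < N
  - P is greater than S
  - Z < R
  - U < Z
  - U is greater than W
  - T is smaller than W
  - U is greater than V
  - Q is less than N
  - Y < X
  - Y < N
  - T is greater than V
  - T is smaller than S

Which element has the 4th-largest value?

N

Chaining the given pairs: Q < V < T < W < U < Z < Y < X < N < S < P < R.
Counting 4 from the largest end gives N.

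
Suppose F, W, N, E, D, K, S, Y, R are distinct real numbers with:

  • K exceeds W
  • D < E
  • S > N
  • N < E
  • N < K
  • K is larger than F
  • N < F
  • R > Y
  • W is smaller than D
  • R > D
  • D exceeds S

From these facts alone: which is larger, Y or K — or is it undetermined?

Following every chain through Y: above Y we get R.
K is not reached, and no chain runs the other way from K to Y.
So the given relations leave the order of Y and K undetermined.

undetermined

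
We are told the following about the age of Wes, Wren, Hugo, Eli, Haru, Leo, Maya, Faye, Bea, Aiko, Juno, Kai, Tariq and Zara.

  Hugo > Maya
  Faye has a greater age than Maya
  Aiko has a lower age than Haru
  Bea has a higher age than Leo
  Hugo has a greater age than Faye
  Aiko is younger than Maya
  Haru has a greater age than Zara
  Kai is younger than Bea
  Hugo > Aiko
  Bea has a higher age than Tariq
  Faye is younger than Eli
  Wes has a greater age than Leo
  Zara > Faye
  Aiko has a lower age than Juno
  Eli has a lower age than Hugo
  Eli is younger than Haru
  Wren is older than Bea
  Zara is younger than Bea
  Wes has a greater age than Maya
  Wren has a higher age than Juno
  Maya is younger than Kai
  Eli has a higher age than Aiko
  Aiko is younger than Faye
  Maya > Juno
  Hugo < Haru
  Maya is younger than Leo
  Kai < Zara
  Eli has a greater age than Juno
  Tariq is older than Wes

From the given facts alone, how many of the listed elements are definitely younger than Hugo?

The elements the relations force below Hugo are Aiko, Juno, Maya, Faye, Eli — no chain reaches any other.
That is 5.

5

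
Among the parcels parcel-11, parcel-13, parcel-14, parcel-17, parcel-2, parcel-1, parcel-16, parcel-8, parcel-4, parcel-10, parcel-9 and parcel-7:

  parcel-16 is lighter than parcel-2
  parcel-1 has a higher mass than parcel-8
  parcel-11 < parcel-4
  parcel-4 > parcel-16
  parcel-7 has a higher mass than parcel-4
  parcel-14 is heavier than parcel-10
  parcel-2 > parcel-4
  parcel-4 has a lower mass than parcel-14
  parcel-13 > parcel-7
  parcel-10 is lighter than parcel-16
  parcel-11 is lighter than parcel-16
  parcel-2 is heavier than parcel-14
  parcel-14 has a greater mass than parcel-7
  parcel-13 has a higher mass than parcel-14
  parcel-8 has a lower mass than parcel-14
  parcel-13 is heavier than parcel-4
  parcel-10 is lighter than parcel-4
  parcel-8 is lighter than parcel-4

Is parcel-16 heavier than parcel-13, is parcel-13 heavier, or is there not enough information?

parcel-13

Chaining the given relations: parcel-16 < parcel-4 < parcel-7 < parcel-14 < parcel-13.
So parcel-13 is heavier.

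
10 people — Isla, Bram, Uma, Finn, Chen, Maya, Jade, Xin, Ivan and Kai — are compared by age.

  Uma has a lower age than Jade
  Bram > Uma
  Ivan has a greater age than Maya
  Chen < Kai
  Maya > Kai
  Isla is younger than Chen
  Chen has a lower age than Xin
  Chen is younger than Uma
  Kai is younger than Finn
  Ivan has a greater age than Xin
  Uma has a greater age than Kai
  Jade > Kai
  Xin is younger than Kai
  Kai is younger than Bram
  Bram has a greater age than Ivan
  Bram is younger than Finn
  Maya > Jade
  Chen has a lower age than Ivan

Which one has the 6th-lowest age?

Jade

The consecutive relations fix a unique order: Isla < Chen < Xin < Kai < Uma < Jade < Maya < Ivan < Bram < Finn.
The 6th smallest is Jade.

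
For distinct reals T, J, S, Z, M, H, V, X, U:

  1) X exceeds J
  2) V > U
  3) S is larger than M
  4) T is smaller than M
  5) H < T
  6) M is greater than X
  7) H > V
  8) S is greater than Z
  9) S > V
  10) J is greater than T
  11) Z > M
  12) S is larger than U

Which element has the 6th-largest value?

T

Piecing the relations together gives one ordering: U < V < H < T < J < X < M < Z < S.
The 6th largest is T.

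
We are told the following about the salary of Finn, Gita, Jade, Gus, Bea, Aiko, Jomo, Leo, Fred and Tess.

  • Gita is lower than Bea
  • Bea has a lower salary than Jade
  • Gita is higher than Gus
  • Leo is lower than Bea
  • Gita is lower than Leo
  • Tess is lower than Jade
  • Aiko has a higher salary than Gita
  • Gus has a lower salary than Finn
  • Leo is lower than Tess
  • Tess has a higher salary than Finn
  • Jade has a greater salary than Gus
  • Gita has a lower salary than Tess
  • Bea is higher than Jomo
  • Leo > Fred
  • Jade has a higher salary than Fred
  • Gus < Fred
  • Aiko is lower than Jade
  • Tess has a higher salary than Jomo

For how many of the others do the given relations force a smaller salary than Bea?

Directly below Bea: Gita, Jomo, Leo.
One step further: Gus, Fred (5 so far).
Nothing else is reachable below Bea; 5 in all.

5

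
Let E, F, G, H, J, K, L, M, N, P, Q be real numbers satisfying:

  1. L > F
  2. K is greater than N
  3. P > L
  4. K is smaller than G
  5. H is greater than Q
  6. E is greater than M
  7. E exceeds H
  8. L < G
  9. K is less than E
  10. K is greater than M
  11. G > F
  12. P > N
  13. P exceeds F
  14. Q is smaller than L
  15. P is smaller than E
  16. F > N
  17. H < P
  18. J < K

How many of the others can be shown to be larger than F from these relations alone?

From F the given relations immediately reach L, P, G.
From those, E — 4 in total.
Nothing else is reachable above F; 4 in all.

4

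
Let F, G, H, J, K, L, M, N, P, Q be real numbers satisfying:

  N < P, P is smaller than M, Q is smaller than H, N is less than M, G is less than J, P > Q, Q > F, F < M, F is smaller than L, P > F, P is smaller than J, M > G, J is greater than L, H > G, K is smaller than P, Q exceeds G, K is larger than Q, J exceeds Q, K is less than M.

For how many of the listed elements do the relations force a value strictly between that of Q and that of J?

The relations place Q below J. An element lies strictly between them when it is forced above Q and also forced below J.
Above Q: {H, K, P, M}. Below J: {G, F, N, L, K, P}.
Intersection: {K, P} — 2.

2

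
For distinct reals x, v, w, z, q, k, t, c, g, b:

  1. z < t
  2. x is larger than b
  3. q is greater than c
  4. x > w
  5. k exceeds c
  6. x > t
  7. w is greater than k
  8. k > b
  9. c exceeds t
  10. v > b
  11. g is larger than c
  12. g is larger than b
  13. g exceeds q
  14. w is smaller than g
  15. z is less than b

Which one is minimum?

t is not least since z < t; c is not least since t < c; b is not least since z < b; k is not least since c < k; v is not least since b < v; w is not least since k < w; x is not least since b < x; q is not least since c < q; g is not least since q < g.
Only z has nothing below it, so z is the minimum.

z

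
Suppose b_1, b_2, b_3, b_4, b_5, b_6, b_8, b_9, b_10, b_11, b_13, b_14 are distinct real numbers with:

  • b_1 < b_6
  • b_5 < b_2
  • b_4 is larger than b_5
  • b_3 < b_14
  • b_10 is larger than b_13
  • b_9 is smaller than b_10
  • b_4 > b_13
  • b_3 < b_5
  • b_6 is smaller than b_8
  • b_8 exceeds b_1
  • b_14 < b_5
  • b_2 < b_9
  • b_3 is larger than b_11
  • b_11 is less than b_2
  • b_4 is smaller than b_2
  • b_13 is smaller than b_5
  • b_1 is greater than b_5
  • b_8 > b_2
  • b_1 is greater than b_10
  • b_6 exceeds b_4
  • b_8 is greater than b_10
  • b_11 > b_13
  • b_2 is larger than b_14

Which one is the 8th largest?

b_5

The consecutive relations fix a unique order: b_13 < b_11 < b_3 < b_14 < b_5 < b_4 < b_2 < b_9 < b_10 < b_1 < b_6 < b_8.
Counting 8 from the largest end gives b_5.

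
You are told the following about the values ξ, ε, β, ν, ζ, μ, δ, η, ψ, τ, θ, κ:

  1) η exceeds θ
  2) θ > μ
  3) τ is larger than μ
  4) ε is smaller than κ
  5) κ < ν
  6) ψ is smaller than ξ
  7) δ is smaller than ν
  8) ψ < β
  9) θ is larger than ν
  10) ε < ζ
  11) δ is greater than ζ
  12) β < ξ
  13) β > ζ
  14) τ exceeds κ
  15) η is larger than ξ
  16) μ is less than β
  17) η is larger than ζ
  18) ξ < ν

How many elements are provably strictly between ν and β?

1

The relations place β below ν. An element lies strictly between them when it is forced above β and also forced below ν.
Above β: {ξ, θ, η}. Below ν: {ε, ζ, μ, ψ, δ, ξ, κ}.
Intersection: {ξ} — 1.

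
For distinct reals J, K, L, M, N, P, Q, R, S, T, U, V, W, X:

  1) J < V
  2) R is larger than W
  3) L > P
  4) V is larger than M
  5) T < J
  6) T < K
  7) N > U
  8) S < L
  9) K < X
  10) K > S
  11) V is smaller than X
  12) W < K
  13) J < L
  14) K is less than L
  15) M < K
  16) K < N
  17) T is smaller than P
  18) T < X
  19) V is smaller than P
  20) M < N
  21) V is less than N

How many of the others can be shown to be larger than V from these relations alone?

From V the given relations immediately reach P, N, X.
From those, L — 4 in total.
Nothing else is reachable above V; 4 in all.

4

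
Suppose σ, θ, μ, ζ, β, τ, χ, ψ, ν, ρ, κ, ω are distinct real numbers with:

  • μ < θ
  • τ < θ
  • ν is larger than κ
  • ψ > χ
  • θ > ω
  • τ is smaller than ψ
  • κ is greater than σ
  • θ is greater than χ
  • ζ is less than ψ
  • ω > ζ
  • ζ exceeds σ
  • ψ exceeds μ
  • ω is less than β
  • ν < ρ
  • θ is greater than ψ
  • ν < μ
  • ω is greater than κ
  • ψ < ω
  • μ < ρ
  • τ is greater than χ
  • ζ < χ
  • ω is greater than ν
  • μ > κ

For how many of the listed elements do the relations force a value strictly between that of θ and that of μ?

2

Chaining upward from μ reaches: ρ, ψ, ω, β.
Chaining downward from θ reaches: σ, ζ, κ, χ, ν, τ, ψ, ω.
Strictly between μ and θ are those in both lists: ψ, ω — 2 elements.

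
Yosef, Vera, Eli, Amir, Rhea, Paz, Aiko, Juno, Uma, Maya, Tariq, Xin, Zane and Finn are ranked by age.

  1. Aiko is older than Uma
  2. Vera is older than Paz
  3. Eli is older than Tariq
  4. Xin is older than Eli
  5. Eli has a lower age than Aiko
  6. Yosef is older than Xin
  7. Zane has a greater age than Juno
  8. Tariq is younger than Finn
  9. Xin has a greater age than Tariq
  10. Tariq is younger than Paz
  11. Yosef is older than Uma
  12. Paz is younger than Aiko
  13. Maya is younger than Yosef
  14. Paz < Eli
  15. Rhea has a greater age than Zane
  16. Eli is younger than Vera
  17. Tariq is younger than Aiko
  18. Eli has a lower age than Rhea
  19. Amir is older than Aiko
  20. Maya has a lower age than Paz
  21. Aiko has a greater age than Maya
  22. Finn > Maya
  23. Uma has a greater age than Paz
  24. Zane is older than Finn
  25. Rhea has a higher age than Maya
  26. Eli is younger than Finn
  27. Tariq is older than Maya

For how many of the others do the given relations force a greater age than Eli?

Directly above Eli: Xin, Aiko, Vera, Finn, Rhea.
One step further: Yosef, Amir, Zane (8 so far).
No other element is forced above Eli by the given relations, so the count is 8.

8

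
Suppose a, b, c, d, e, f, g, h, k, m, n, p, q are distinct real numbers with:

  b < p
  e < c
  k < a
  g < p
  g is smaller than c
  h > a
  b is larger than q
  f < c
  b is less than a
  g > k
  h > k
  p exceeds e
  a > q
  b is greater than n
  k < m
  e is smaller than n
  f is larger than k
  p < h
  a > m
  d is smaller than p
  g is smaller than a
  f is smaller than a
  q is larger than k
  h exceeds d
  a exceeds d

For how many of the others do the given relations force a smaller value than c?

From c the given relations immediately reach f, g, e.
From those, k — 4 in total.
Nothing else is reachable below c; 4 in all.

4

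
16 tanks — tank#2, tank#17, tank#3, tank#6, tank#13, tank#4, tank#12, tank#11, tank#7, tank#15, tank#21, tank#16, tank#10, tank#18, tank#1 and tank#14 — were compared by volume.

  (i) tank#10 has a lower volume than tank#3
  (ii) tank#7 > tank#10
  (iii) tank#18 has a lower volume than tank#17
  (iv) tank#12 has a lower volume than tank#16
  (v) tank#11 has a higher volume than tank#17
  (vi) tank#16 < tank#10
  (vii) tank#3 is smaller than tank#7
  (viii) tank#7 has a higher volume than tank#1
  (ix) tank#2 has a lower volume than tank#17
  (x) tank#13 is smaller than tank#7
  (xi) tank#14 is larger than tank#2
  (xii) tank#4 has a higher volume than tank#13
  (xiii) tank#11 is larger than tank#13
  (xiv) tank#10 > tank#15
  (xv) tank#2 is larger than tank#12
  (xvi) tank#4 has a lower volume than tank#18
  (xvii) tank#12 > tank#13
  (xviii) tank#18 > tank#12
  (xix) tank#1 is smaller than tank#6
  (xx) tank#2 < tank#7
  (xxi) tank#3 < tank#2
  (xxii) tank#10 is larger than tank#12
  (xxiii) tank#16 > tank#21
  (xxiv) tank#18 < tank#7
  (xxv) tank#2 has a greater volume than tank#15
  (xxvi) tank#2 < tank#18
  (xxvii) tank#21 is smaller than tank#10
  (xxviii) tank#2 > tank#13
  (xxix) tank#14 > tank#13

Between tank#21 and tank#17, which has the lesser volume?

tank#21

tank#21 < tank#16 and tank#16 < tank#10 give tank#21 < tank#10.
Then tank#10 < tank#3 extends the chain to tank#3.
With tank#3 < tank#2: tank#21 < tank#16 < tank#10 < tank#3 < tank#2.
Then tank#2 < tank#18 extends the chain to tank#18.
With tank#18 < tank#17: tank#21 < tank#16 < tank#10 < tank#3 < tank#2 < tank#18 < tank#17.
So tank#21 < tank#17; tank#21 is the smaller of the two.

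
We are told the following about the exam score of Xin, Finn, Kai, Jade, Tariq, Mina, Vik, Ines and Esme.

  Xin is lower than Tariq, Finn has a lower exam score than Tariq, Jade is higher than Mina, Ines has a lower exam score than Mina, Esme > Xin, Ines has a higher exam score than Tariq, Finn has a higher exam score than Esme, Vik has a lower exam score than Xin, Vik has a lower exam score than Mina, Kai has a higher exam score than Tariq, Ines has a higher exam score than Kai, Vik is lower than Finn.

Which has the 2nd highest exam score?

Mina

The consecutive relations fix a unique order: Vik < Xin < Esme < Finn < Tariq < Kai < Ines < Mina < Jade.
Counting 2 from the largest end gives Mina.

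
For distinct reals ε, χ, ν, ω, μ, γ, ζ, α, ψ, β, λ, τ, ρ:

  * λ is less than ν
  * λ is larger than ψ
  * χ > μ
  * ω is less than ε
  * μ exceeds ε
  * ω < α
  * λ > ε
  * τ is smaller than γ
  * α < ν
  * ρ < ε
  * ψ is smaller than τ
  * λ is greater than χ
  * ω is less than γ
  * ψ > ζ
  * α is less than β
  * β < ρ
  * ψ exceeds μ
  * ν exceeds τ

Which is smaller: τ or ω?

Chaining the given relations: ω < α < β < ρ < ε < μ < ψ < τ.
So ω < τ; ω is the smaller of the two.

ω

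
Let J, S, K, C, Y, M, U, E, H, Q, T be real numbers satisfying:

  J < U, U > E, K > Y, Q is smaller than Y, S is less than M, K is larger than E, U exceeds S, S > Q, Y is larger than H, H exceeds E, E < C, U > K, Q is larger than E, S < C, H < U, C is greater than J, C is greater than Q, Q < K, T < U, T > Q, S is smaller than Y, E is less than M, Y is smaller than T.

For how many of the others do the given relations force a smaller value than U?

8

The elements the relations force below U are E, Q, J, H, S, Y, K, T — no chain reaches any other.
That is 8.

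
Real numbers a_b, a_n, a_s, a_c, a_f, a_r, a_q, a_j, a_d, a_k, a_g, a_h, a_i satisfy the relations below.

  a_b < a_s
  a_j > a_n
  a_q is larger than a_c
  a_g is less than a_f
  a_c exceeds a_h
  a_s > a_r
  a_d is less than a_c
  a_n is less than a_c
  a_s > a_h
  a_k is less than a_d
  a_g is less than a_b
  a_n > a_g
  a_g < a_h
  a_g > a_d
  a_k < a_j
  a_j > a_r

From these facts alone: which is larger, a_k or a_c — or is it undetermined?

a_c

Link the given pairs in sequence: a_k < a_d; a_d < a_g; a_g < a_h; a_h < a_c.
Together: a_k < a_d < a_g < a_h < a_c.
So a_c is larger.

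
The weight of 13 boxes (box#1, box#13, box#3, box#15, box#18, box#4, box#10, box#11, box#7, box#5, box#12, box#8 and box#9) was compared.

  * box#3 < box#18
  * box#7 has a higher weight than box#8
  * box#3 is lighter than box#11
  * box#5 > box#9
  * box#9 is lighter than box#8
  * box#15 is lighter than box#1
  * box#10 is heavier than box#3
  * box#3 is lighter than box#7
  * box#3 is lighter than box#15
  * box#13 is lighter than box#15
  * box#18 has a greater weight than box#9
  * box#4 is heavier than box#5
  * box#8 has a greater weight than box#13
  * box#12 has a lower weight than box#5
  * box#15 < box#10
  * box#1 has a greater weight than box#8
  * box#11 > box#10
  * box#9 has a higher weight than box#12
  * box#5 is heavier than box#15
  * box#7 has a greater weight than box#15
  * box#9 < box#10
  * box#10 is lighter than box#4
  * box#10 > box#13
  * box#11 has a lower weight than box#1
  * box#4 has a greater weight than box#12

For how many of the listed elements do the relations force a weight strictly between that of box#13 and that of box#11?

2

Chaining upward from box#13 reaches: box#15, box#5, box#8, box#10, box#7, box#4, box#1.
Chaining downward from box#11 reaches: box#12, box#3, box#15, box#9, box#10.
Strictly between box#13 and box#11 are those in both lists: box#15, box#10 — 2 elements.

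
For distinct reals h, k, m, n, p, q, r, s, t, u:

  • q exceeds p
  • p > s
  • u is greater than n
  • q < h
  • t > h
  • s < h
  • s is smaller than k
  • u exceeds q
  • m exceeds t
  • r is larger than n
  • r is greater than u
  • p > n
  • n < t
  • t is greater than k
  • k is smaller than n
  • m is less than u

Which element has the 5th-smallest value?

The consecutive relations fix a unique order: s < k < n < p < q < h < t < m < u < r.
The 5th smallest is q.

q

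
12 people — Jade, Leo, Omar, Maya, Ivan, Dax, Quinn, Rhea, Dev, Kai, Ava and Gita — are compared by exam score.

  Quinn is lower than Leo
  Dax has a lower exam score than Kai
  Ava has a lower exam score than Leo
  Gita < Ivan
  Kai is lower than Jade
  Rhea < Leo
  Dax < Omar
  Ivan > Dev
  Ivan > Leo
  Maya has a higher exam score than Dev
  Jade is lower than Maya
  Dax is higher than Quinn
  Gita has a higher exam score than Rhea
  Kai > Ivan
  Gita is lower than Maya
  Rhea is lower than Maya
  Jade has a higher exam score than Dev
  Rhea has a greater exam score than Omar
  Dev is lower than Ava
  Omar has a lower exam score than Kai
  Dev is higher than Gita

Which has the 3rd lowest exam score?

Chaining the given pairs: Quinn < Dax < Omar < Rhea < Gita < Dev < Ava < Leo < Ivan < Kai < Jade < Maya.
Counting 3 from the smallest end gives Omar.

Omar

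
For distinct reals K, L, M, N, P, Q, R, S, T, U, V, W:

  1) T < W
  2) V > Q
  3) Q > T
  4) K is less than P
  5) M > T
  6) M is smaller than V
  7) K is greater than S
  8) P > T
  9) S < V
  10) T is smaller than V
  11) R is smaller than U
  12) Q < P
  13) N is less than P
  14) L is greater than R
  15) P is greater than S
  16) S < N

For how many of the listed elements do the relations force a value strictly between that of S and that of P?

2

Chaining upward from S reaches: V, N, K.
Chaining downward from P reaches: T, Q, N, K.
Strictly between S and P are those in both lists: N, K — 2 elements.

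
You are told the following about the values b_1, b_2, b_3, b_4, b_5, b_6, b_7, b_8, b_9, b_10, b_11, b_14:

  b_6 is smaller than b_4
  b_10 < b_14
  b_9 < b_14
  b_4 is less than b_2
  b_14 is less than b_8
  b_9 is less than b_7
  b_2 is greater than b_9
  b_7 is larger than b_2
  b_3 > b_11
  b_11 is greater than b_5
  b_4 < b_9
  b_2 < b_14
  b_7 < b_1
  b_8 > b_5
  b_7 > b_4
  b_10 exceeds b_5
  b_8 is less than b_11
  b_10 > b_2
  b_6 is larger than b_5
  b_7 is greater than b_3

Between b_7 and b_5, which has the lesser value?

b_5

Link the given pairs in sequence: b_5 < b_6; b_6 < b_4; b_4 < b_9; b_9 < b_2; b_2 < b_10; b_10 < b_14; b_14 < b_8; b_8 < b_11; b_11 < b_3; b_3 < b_7.
Chaining these gives b_5 < b_6 < b_4 < b_9 < b_2 < b_10 < b_14 < b_8 < b_11 < b_3 < b_7.
So b_5 < b_7; b_5 is the smaller of the two.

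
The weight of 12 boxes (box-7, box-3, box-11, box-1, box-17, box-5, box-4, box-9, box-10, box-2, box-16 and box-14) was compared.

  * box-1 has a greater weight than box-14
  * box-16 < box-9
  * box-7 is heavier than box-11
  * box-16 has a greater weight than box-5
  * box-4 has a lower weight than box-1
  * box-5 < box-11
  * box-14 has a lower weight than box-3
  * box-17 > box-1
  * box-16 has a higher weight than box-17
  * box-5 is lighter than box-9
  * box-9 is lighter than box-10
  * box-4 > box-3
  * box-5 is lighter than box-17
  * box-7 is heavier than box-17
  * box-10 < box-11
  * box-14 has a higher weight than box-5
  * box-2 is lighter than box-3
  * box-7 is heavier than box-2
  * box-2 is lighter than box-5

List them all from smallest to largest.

Nothing is placed below box-2, so it is least; from there box-2 < box-5; box-5 < box-14; box-14 < box-3; box-3 < box-4; box-4 < box-1; box-1 < box-17; box-17 < box-16; box-16 < box-9; box-9 < box-10; box-10 < box-11; box-11 < box-7, each given directly.

box-2 < box-5 < box-14 < box-3 < box-4 < box-1 < box-17 < box-16 < box-9 < box-10 < box-11 < box-7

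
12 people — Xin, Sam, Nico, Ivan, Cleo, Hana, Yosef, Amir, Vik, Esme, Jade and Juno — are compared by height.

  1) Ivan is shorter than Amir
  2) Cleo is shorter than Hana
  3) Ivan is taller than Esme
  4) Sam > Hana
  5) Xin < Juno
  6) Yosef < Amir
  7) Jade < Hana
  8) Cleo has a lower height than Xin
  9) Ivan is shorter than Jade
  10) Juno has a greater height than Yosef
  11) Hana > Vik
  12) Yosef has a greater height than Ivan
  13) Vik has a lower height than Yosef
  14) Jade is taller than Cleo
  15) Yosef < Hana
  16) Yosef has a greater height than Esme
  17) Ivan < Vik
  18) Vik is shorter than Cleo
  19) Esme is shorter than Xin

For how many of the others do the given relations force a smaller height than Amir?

From Amir the given relations immediately reach Ivan, Yosef.
From those, Esme, Vik — 4 in total.
No other element is forced below Amir by the given relations, so the count is 4.

4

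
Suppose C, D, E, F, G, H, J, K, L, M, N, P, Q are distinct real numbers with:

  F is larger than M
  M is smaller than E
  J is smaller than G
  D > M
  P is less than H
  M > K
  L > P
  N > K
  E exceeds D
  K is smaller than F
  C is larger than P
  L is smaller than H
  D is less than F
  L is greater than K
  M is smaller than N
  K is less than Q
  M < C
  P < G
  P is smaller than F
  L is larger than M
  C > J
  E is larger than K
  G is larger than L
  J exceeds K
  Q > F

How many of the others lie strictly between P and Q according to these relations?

1

The relations place P below Q. An element lies strictly between them when it is forced above P and also forced below Q.
Above P: {F, C, L, H, G}. Below Q: {K, M, D, F}.
Intersection: {F} — 1.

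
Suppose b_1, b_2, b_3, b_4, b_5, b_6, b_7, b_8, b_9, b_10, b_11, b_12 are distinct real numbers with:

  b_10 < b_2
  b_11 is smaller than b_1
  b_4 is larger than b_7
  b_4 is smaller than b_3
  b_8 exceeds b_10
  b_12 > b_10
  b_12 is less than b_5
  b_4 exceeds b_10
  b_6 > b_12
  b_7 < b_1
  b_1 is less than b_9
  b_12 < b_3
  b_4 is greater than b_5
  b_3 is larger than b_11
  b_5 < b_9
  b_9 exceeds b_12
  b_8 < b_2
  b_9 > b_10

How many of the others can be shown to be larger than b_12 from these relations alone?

Directly above b_12: b_5, b_6, b_3, b_9.
One step further: b_4 (5 so far).
No other element is forced above b_12 by the given relations, so the count is 5.

5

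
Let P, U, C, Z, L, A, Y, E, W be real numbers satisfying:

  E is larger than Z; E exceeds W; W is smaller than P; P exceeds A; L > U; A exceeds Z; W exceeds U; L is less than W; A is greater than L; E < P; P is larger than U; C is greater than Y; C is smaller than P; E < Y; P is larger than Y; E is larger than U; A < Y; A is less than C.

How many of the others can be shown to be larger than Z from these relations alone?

5

The elements the relations force above Z are A, E, Y, C, P — no chain reaches any other.
That is 5.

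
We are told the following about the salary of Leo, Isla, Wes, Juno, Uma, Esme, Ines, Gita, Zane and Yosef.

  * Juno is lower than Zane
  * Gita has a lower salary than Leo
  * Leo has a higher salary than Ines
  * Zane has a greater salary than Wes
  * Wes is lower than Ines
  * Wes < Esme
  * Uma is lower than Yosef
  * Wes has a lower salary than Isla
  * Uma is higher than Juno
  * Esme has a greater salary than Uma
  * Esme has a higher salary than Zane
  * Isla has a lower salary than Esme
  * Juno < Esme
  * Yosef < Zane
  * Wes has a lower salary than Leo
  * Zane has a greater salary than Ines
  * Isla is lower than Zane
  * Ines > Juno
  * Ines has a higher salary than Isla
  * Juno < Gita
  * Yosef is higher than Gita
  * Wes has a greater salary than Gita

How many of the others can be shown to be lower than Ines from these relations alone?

4

From Ines the given relations immediately reach Juno, Wes, Isla.
From those, Gita — 4 in total.
Nothing else is reachable below Ines; 4 in all.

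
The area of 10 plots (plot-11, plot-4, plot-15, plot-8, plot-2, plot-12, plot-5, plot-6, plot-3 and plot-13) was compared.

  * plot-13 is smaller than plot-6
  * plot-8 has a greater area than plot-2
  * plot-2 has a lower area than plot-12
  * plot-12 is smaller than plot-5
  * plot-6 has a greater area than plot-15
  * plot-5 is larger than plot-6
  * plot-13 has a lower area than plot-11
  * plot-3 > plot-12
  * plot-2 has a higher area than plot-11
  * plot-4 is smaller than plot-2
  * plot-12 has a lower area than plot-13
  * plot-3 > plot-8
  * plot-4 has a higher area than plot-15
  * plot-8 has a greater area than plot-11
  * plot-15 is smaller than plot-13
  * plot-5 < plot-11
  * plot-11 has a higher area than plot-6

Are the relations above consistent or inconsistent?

inconsistent

We have plot-11 < plot-2 stated directly, yet also plot-2 < plot-12 < plot-13 < plot-6 < plot-5 < plot-11 by chaining the others — so plot-2 < plot-11. Contradiction.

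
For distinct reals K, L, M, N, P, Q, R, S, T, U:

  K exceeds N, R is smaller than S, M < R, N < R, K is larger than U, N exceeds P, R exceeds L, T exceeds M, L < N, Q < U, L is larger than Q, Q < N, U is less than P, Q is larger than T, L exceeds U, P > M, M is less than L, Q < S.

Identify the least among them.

T is not least since M < T; Q is not least since T < Q; U is not least since Q < U; L is not least since Q < L; P is not least since M < P; N is not least since L < N; R is not least since M < R; S is not least since R < S; K is not least since U < K.
Only M has nothing below it, so M is the least.

M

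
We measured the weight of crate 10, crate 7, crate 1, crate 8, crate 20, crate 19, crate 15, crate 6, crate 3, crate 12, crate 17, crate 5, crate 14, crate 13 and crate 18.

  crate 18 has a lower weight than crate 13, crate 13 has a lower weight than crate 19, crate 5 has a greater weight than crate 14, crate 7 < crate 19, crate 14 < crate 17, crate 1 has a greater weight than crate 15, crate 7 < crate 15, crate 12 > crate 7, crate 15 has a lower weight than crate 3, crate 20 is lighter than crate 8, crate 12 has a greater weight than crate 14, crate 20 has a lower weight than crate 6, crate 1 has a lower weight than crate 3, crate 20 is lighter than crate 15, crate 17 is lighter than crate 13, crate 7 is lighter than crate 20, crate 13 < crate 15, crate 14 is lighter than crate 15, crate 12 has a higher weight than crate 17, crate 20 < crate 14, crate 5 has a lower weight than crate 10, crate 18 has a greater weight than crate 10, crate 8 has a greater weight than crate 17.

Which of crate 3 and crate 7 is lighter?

crate 7

Chaining the given relations: crate 7 < crate 20 < crate 14 < crate 5 < crate 10 < crate 18 < crate 13 < crate 15 < crate 1 < crate 3.
So crate 7 < crate 3; crate 7 is the lighter of the two.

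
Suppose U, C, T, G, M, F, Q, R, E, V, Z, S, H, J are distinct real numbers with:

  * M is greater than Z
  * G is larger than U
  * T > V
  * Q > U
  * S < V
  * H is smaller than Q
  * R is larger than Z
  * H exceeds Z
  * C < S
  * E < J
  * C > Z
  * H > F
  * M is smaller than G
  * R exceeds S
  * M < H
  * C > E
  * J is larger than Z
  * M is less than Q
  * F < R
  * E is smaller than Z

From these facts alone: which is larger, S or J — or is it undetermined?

Following every chain through S: above S we get V, R, T; below S we get E, Z, C.
J is not reached, and no chain runs the other way from J to S.
So the given relations leave the order of S and J undetermined.

undetermined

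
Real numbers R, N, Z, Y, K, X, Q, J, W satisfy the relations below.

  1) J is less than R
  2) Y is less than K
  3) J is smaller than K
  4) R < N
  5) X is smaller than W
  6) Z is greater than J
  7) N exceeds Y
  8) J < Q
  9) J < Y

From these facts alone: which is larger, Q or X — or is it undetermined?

Following every chain through X: above X we get W.
Q is not reached, and no chain runs the other way from Q to X.
So the given relations leave the order of X and Q undetermined.

undetermined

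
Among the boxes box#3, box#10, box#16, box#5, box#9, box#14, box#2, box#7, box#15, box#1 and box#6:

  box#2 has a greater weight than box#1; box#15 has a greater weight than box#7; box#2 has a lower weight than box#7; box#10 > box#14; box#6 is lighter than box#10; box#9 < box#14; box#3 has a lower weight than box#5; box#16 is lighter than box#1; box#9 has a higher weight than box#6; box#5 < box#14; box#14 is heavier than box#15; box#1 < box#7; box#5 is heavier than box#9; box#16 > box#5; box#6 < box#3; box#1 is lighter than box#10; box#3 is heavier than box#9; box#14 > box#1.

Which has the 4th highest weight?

box#7

Piecing the relations together gives one ordering: box#6 < box#9 < box#3 < box#5 < box#16 < box#1 < box#2 < box#7 < box#15 < box#14 < box#10.
The 4th largest is box#7.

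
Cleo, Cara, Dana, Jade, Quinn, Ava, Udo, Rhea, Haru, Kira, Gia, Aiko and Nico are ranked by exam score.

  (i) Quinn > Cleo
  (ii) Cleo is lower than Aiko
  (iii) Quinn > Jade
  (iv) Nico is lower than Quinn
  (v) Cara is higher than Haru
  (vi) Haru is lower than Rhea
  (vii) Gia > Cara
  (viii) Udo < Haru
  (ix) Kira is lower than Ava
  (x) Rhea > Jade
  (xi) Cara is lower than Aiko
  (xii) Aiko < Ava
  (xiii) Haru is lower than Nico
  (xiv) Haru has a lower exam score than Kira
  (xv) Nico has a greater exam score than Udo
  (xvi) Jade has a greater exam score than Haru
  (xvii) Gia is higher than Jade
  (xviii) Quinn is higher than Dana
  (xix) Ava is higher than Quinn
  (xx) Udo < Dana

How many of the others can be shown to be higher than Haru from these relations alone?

The elements the relations force above Haru are Cara, Jade, Rhea, Gia, Aiko, Nico, Kira, Quinn, Ava — no chain reaches any other.
That is 9.

9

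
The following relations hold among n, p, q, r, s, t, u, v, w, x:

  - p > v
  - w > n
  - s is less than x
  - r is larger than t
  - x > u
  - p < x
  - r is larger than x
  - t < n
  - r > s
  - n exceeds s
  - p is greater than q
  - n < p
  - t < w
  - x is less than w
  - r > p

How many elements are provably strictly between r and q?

The relations place q below r. An element lies strictly between them when it is forced above q and also forced below r.
Above q: {p, x, w}. Below r: {t, s, n, u, v, p, x}.
Intersection: {p, x} — 2.

2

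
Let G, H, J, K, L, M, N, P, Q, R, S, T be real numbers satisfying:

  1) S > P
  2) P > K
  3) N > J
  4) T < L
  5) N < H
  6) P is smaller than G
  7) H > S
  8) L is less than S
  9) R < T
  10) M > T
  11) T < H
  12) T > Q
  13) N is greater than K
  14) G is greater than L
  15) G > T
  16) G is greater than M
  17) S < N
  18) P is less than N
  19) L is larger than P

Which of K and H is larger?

The relevant relations are K < P; P < L; L < S; S < N; N < H.
Chaining these gives K < P < L < S < N < H.
So K < H; H is the larger of the two.

H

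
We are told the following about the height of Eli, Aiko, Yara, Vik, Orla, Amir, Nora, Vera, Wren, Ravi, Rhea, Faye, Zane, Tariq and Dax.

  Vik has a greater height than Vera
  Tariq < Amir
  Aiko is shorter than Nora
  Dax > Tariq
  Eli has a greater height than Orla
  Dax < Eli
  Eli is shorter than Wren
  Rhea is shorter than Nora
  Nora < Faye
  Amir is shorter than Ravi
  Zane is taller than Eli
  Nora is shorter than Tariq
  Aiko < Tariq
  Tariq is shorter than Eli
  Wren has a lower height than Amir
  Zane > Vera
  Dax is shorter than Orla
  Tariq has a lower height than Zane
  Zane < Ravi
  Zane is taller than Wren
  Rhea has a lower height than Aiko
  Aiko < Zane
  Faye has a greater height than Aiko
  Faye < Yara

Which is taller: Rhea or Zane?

Rhea < Aiko < Tariq < Dax < Orla < Eli < Wren < Zane, by transitivity through Aiko, Tariq, Dax, Orla, Eli, Wren.
So Rhea < Zane; Zane is the taller of the two.

Zane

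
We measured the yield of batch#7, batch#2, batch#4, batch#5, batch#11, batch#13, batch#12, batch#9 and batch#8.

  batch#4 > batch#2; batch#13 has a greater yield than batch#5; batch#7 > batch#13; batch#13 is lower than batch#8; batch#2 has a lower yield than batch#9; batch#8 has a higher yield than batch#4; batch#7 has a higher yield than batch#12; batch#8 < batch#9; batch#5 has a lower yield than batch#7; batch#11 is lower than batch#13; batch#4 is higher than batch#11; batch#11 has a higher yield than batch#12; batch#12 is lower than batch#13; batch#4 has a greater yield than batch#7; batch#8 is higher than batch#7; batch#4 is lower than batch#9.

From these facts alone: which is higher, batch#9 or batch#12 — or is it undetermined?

batch#9

batch#12 < batch#11 and batch#11 < batch#13 give batch#12 < batch#13.
With batch#13 < batch#7: batch#12 < batch#11 < batch#13 < batch#7.
Then batch#7 < batch#4 extends the chain to batch#4.
With batch#4 < batch#8: batch#12 < batch#11 < batch#13 < batch#7 < batch#4 < batch#8.
Then batch#8 < batch#9 extends the chain to batch#9.
So batch#9 is higher.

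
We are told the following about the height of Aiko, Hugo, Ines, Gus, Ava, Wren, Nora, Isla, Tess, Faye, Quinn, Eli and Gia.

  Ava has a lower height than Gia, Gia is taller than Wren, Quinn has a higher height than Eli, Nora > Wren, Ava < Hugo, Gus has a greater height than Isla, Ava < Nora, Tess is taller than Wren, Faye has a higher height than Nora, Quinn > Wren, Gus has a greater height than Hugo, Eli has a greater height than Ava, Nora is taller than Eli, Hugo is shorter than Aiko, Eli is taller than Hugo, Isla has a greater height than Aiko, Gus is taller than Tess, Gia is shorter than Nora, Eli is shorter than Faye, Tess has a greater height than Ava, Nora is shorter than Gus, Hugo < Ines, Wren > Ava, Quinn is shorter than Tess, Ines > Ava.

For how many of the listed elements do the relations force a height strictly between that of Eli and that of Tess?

1

The relations place Eli below Tess. An element lies strictly between them when it is forced above Eli and also forced below Tess.
Above Eli: {Quinn, Nora, Gus, Faye}. Below Tess: {Ava, Wren, Hugo, Quinn}.
Intersection: {Quinn} — 1.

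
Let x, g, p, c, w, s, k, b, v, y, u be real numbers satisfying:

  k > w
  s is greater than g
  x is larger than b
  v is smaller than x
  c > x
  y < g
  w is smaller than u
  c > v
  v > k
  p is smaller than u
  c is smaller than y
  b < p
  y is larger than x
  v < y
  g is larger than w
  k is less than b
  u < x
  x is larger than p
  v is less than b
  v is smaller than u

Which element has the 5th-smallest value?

p

Chaining the given pairs: w < k < v < b < p < u < x < c < y < g < s.
The 5th smallest is p.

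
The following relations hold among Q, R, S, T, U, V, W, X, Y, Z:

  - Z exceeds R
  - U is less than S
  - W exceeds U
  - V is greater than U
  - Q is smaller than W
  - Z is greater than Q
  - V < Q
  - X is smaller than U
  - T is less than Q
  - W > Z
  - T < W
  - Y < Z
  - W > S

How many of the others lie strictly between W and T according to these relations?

Chaining upward from T reaches: Q, Z.
Chaining downward from W reaches: X, R, U, V, Y, S, Q, Z.
Strictly between T and W are those in both lists: Q, Z — 2 elements.

2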